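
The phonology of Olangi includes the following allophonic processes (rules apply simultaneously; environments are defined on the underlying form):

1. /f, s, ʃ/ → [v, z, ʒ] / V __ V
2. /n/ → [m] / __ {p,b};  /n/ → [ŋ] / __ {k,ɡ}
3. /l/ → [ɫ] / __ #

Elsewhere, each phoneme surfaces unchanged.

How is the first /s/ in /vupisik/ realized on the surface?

Rule 1 applies to /s/ (between /i/ and /i/: between two vowels) → [z].

[z]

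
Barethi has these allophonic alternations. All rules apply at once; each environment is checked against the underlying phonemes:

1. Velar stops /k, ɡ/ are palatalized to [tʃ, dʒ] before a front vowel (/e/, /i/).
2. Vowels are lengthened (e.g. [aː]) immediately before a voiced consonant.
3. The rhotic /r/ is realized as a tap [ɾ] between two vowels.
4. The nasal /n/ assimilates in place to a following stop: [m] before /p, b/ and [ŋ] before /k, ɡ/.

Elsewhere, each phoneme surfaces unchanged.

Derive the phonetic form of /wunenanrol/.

[wuːneːnaːnroːl]

/w/ — not in any rule's target class → [w].
/u/ meets the environment for rule 2 (before a voiced consonant) → [uː].
/n/ — between /u/ and /e/; rule 4 does not apply here → [n].
/e/ (between /n/ and /n/) occurs before a voiced consonant → [eː] by rule 2.
/n/ — between /e/ and /a/; rule 4 does not apply here → [n].
Rule 2 applies to /a/ (between /n/ and /n/: before a voiced consonant) → [aː].
/n/ (between /a/ and /r/) fails the environment for rule 4, so it stays [n].
/r/ (between /n/ and /o/) is in the target of rule 3 but the environment (between two vowels) is not met → [r].
/o/ meets the environment for rule 2 (before a voiced consonant) → [oː].
/l/ stays [l].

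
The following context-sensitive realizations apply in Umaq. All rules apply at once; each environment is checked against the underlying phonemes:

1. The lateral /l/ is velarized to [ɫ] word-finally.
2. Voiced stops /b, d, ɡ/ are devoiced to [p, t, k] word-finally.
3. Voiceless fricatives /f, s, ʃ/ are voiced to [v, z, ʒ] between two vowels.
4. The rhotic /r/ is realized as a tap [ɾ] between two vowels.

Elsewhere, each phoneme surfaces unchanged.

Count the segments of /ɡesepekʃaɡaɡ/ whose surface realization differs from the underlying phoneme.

Segments that undergo a rule: /s/ → [z] (rule 3); /ɡ/ → [k] (rule 2).
All other segments surface unchanged.

2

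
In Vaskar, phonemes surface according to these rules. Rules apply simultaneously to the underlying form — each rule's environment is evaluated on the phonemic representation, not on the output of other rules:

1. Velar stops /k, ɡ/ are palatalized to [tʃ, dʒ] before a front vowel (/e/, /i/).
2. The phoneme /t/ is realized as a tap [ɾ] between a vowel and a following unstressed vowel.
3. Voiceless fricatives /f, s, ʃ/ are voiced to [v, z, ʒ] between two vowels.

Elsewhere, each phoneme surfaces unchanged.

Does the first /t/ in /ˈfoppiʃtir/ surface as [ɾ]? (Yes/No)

No

/t/ (between /ʃ/ and /i/) is in the target of rule 2 but the environment (between a vowel and a following unstressed vowel) is not met → [t].
The actual realization is [t], not [ɾ].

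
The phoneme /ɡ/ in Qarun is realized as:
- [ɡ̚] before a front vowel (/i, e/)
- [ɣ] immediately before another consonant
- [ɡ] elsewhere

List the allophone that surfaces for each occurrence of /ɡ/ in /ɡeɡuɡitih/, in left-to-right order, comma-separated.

[ɡ̚], [ɡ], [ɡ̚]

Occurrence 1 (position 1): before a front vowel (/i, e/) → [ɡ̚].
Occurrence 2 (position 3): no conditioning environment matches → elsewhere allophone [ɡ].
Occurrence 3 (position 5): before a front vowel (/i, e/) → [ɡ̚].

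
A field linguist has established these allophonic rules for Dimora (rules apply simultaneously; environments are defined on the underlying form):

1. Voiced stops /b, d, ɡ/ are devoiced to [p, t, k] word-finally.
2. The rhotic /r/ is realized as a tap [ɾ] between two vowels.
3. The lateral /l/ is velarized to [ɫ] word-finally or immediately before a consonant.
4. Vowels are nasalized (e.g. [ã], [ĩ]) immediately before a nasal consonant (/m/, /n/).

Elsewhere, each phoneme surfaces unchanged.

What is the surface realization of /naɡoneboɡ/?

[naɡõnebok]

/a/ (between /n/ and /ɡ/) fails the environment for rule 4, so it stays [a].
/ɡ/ — between /a/ and /o/; rule 1 does not apply here → [ɡ].
/o/ (between /ɡ/ and /n/) occurs before a nasal consonant → [õ] by rule 4.
/e/ (between /n/ and /b/) fails the environment for rule 4, so it stays [e].
/b/ (between /e/ and /o/) fails the environment for rule 1, so it stays [b].
/o/ (between /b/ and /ɡ/) fails the environment for rule 4, so it stays [o].
/ɡ/ meets the environment for rule 1 (word-finally) → [k].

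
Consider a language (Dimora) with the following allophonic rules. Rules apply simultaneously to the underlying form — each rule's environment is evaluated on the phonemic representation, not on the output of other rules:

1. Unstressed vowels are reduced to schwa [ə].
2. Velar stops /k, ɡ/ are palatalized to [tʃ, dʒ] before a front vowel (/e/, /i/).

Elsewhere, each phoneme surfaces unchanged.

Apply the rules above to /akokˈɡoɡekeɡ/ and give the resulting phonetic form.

/a/ (word-initial): in an unstressed syllable, so rule 1 applies → [ə].
/k/ — between /a/ and /o/; rule 2 does not apply here → [k].
/o/ (between /k/ and /k/): in an unstressed syllable, so rule 1 applies → [ə].
/k/ — between /o/ and /ɡ/; rule 2 does not apply here → [k].
/ɡ/ (between /k/ and /o/): rule 2 targets it, but not before a front vowel → unchanged [ɡ].
/o/ (between /ɡ/ and /ɡ/): rule 1 targets it, but not in an unstressed syllable → unchanged [o].
/ɡ/ (between /o/ and /e/): before a front vowel, so rule 2 applies → [dʒ].
/e/ — between /ɡ/ and /k/, in an unstressed syllable — surfaces as [ə] (rule 1).
Rule 2 applies to /k/ (between /e/ and /e/: before a front vowel) → [tʃ].
/e/ (between /k/ and /ɡ/): in an unstressed syllable, so rule 1 applies → [ə].
/ɡ/ (word-final) fails the environment for rule 2, so it stays [ɡ].

[əkəkˈɡodʒətʃəɡ]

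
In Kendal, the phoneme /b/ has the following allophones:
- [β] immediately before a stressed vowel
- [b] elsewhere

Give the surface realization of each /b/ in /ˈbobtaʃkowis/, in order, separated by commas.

Occurrence 1 (position 1): immediately before a stressed vowel → [β].
Occurrence 2 (position 3): no conditioning environment matches → elsewhere allophone [b].

[β], [b]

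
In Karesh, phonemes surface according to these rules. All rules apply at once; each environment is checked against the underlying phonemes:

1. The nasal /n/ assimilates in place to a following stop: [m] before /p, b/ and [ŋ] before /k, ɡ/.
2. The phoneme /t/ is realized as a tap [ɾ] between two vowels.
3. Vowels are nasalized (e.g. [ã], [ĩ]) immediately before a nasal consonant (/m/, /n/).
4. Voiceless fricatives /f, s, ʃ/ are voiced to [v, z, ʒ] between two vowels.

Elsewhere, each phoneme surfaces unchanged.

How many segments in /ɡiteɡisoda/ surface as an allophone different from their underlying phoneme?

2

Segments that undergo a rule: /t/ → [ɾ] (rule 2); /s/ → [z] (rule 4).
All other segments surface unchanged.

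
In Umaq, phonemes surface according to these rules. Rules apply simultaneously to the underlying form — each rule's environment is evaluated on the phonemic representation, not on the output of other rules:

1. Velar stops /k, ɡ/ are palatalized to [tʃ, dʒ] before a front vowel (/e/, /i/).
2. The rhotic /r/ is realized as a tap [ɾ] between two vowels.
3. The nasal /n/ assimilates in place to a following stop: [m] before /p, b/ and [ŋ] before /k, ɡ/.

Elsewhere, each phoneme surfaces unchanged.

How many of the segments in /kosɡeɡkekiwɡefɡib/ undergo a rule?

5

Segments that undergo a rule: /ɡ/ → [dʒ] (rule 1); /k/ → [tʃ] (rule 1); /k/ → [tʃ] (rule 1); /ɡ/ → [dʒ] (rule 1); /ɡ/ → [dʒ] (rule 1).
All other segments surface unchanged.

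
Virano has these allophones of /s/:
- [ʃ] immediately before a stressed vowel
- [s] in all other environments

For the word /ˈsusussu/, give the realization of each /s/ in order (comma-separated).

Occurrence 1 (position 1): immediately before a stressed vowel → [ʃ].
Occurrence 2 (position 3): no conditioning environment matches → elsewhere allophone [s].
Occurrence 3 (position 5): no conditioning environment matches → elsewhere allophone [s].
Occurrence 4 (position 6): no conditioning environment matches → elsewhere allophone [s].

[ʃ], [s], [s], [s]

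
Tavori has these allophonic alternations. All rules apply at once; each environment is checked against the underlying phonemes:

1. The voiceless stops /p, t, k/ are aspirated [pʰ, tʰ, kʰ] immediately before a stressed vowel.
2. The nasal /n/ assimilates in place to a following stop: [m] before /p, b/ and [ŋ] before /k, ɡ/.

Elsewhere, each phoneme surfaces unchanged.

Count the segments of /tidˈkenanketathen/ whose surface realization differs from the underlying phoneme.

2

Segments that undergo a rule: /k/ → [kʰ] (rule 1); /n/ → [ŋ] (rule 2).
All other segments surface unchanged.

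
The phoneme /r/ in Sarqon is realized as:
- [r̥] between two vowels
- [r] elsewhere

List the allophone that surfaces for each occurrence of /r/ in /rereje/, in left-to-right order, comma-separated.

[r], [r̥]

Occurrence 1 (position 1): no conditioning environment matches → elsewhere allophone [r].
Occurrence 2 (position 3): between two vowels → [r̥].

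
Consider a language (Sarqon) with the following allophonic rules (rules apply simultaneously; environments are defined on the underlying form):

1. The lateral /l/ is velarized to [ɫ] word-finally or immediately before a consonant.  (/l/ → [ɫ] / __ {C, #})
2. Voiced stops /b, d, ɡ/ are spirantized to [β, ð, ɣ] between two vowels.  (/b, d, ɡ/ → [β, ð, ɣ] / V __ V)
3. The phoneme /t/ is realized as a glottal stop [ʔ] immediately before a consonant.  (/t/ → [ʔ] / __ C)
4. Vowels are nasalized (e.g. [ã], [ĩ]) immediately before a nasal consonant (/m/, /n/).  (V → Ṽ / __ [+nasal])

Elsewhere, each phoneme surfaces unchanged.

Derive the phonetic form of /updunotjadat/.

/u/ (word-initial) fails the environment for rule 4, so it stays [u].
/p/ (between /u/ and /d/) is unaffected → [p].
/d/ (between /p/ and /u/) is in the target of rule 2 but the environment (between two vowels) is not met → [d].
Rule 4 applies to /u/ (between /d/ and /n/: before a nasal consonant) → [ũ].
/n/ — not in any rule's target class → [n].
/o/ (between /n/ and /t/): rule 4 targets it, but not before a nasal consonant → unchanged [o].
/t/ (between /o/ and /j/) occurs immediately before a consonant → [ʔ] by rule 3.
/j/ (between /t/ and /a/): no rule targets it → [j].
/a/ — between /j/ and /d/; rule 4 does not apply here → [a].
/d/ — between /a/ and /a/, between two vowels — surfaces as [ð] (rule 2).
/a/ (between /d/ and /t/) is in the target of rule 4 but the environment (before a nasal consonant) is not met → [a].
/t/ — word-final; rule 3 does not apply here → [t].

[updũnoʔjaðat]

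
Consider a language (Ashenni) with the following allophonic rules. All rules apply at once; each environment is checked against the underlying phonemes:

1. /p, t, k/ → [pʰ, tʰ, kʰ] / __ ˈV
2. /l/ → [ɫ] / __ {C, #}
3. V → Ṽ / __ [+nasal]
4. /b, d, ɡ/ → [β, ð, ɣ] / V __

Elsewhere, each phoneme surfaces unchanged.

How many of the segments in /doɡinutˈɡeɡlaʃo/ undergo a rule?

Segments that undergo a rule: /ɡ/ → [ɣ] (rule 4); /i/ → [ĩ] (rule 3); /ɡ/ → [ɣ] (rule 4).
All other segments surface unchanged.

3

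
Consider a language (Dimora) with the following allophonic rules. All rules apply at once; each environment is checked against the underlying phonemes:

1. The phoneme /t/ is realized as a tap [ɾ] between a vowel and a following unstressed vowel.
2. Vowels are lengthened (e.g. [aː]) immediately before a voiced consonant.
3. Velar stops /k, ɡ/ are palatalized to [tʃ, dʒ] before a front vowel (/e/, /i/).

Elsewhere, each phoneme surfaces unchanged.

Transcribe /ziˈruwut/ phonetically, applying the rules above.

[ziːˈruːwut]

/z/ (word-initial): no rule targets it → [z].
Rule 2 applies to /i/ (between /z/ and /r/: before a voiced consonant) → [iː].
/r/ — not in any rule's target class → [r].
Rule 2 applies to /u/ (between /r/ and /w/: before a voiced consonant) → [uː].
/w/ stays [w].
/u/ — between /w/ and /t/; rule 2 does not apply here → [u].
/t/ (word-final) is in the target of rule 1 but the environment (between a vowel and a following unstressed vowel) is not met → [t].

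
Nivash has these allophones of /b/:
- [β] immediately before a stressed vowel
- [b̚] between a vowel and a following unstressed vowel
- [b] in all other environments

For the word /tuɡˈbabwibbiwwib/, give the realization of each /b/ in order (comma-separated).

Occurrence 1 (position 4): immediately before a stressed vowel → [β].
Occurrence 2 (position 6): no conditioning environment matches → elsewhere allophone [b].
Occurrence 3 (position 9): no conditioning environment matches → elsewhere allophone [b].
Occurrence 4 (position 10): no conditioning environment matches → elsewhere allophone [b].
Occurrence 5 (position 15): no conditioning environment matches → elsewhere allophone [b].

[β], [b], [b], [b], [b]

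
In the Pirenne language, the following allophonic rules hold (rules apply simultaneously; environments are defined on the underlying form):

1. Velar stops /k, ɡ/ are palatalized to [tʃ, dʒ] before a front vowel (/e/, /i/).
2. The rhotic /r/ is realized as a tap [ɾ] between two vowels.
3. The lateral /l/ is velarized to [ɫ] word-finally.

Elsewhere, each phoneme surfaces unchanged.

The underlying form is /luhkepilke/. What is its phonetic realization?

[luhtʃepiltʃe]

/l/ (word-initial) fails the environment for rule 3, so it stays [l].
/k/ meets the environment for rule 1 (before a front vowel) → [tʃ].
/l/ (between /i/ and /k/) is in the target of rule 3 but the environment (word-finally) is not met → [l].
Rule 1 applies to /k/ (between /l/ and /e/: before a front vowel) → [tʃ].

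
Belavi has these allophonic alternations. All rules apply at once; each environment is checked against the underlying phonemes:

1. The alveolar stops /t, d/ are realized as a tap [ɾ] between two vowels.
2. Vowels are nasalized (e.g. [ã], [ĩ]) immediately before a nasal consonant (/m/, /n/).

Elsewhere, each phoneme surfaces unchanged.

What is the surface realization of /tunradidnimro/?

[tũnraɾidnĩmro]

/t/ (word-initial): rule 1 targets it, but not between two vowels → unchanged [t].
/u/ meets the environment for rule 2 (before a nasal consonant) → [ũ].
/n/ — not in any rule's target class → [n].
/r/ (between /n/ and /a/): no rule targets it → [r].
/a/ — between /r/ and /d/; rule 2 does not apply here → [a].
/d/ (between /a/ and /i/) occurs between two vowels → [ɾ] by rule 1.
/i/ (between /d/ and /d/) fails the environment for rule 2, so it stays [i].
/d/ (between /i/ and /n/): rule 1 targets it, but not between two vowels → unchanged [d].
/n/ (between /d/ and /i/) is unaffected → [n].
Rule 2 applies to /i/ (between /n/ and /m/: before a nasal consonant) → [ĩ].
/m/ — not in any rule's target class → [m].
/r/ (between /m/ and /o/) is unaffected → [r].
/o/ (word-final) fails the environment for rule 2, so it stays [o].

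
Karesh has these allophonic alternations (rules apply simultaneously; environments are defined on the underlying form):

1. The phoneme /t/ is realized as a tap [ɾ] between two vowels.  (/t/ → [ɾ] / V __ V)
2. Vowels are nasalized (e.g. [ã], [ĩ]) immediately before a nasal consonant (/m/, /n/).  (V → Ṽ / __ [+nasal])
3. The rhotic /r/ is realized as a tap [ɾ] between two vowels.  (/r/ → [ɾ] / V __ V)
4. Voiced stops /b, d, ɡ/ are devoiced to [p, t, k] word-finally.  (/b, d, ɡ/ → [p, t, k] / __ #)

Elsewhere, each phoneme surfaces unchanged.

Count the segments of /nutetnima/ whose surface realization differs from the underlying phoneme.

Segments that undergo a rule: /t/ → [ɾ] (rule 1); /i/ → [ĩ] (rule 2).
All other segments surface unchanged.

2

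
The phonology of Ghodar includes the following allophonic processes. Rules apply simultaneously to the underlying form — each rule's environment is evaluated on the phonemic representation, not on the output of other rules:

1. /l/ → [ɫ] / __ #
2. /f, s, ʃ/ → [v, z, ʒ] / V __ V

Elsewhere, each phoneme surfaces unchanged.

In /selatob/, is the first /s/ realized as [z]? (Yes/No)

/s/ (word-initial) fails the environment for rule 2, so it stays [s].
The actual realization is [s], not [z].

No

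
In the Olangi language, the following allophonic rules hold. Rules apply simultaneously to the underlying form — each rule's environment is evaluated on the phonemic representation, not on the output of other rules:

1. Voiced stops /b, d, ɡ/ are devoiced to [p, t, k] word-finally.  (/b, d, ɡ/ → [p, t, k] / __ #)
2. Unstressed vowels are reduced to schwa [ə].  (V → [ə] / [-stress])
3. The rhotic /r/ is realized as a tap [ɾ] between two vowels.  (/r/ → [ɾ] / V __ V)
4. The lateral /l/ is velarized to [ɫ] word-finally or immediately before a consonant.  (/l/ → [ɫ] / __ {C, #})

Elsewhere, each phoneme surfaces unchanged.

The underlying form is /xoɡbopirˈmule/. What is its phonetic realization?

[xəɡbəpərˈmulə]

/x/ (word-initial): no rule targets it → [x].
/o/ (between /x/ and /ɡ/) occurs in an unstressed syllable → [ə] by rule 2.
/ɡ/ (between /o/ and /b/) fails the environment for rule 1, so it stays [ɡ].
/b/ (between /ɡ/ and /o/) is in the target of rule 1 but the environment (word-finally) is not met → [b].
/o/ — between /b/ and /p/, in an unstressed syllable — surfaces as [ə] (rule 2).
/p/ — not in any rule's target class → [p].
/i/ — between /p/ and /r/, in an unstressed syllable — surfaces as [ə] (rule 2).
/r/ (between /i/ and /m/) is in the target of rule 3 but the environment (between two vowels) is not met → [r].
/m/ (between /r/ and /u/): no rule targets it → [m].
/u/ (between /m/ and /l/): rule 2 targets it, but not in an unstressed syllable → unchanged [u].
/l/ — between /u/ and /e/; rule 4 does not apply here → [l].
/e/ — word-final, in an unstressed syllable — surfaces as [ə] (rule 2).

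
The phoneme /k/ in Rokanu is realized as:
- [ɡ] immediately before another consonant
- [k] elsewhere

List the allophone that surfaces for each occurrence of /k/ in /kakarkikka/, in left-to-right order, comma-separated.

[k], [k], [k], [ɡ], [k]

Occurrence 1 (position 1): no conditioning environment matches → elsewhere allophone [k].
Occurrence 2 (position 3): no conditioning environment matches → elsewhere allophone [k].
Occurrence 3 (position 6): no conditioning environment matches → elsewhere allophone [k].
Occurrence 4 (position 8): immediately before another consonant → [ɡ].
Occurrence 5 (position 9): no conditioning environment matches → elsewhere allophone [k].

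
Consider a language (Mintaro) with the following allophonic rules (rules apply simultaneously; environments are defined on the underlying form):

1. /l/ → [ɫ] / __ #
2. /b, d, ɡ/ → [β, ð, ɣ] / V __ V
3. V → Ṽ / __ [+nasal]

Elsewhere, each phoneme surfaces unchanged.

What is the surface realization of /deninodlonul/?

[dẽnĩnodlõnuɫ]

/d/ (word-initial) fails the environment for rule 2, so it stays [d].
/e/ (between /d/ and /n/) occurs before a nasal consonant → [ẽ] by rule 3.
/n/ stays [n].
Rule 3 applies to /i/ (between /n/ and /n/: before a nasal consonant) → [ĩ].
/n/ (between /i/ and /o/): no rule targets it → [n].
/o/ — between /n/ and /d/; rule 3 does not apply here → [o].
/d/ — between /o/ and /l/; rule 2 does not apply here → [d].
/l/ (between /d/ and /o/): rule 1 targets it, but not word-finally → unchanged [l].
Rule 3 applies to /o/ (between /l/ and /n/: before a nasal consonant) → [õ].
/n/ (between /o/ and /u/): no rule targets it → [n].
/u/ (between /n/ and /l/): rule 3 targets it, but not before a nasal consonant → unchanged [u].
/l/ meets the environment for rule 1 (word-finally) → [ɫ].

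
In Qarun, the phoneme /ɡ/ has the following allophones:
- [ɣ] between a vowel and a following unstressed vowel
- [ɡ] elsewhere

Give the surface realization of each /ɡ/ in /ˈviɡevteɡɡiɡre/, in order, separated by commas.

[ɣ], [ɡ], [ɡ], [ɡ]

Occurrence 1 (position 3): between a vowel and a following unstressed vowel → [ɣ].
Occurrence 2 (position 8): no conditioning environment matches → elsewhere allophone [ɡ].
Occurrence 3 (position 9): no conditioning environment matches → elsewhere allophone [ɡ].
Occurrence 4 (position 11): no conditioning environment matches → elsewhere allophone [ɡ].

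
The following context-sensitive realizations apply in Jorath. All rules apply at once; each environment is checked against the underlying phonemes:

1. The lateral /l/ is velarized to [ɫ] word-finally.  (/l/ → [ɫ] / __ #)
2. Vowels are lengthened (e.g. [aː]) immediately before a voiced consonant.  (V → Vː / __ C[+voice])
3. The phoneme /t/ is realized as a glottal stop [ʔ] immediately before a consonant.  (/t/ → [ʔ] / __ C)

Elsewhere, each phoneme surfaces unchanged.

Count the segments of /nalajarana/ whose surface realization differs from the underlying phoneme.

Segments that undergo a rule: /a/ → [aː] (rule 2); /a/ → [aː] (rule 2); /a/ → [aː] (rule 2); /a/ → [aː] (rule 2).
All other segments surface unchanged.

4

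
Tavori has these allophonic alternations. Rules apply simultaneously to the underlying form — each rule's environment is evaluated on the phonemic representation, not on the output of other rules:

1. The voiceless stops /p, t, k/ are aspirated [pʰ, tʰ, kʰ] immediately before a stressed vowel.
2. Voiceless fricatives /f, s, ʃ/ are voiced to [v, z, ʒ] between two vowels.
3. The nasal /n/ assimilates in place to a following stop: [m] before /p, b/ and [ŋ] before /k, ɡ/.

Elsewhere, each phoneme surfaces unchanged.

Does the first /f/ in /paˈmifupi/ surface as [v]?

Rule 2 applies to /f/ (between /i/ and /u/: between two vowels) → [v].
The actual realization is [v], which matches [v].

Yes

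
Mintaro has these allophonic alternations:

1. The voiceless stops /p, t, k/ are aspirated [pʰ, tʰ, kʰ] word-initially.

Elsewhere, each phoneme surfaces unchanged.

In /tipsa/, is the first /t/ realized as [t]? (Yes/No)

/t/ (word-initial) occurs word-initially → [tʰ] by rule 1.
The actual realization is [tʰ], not [t].

No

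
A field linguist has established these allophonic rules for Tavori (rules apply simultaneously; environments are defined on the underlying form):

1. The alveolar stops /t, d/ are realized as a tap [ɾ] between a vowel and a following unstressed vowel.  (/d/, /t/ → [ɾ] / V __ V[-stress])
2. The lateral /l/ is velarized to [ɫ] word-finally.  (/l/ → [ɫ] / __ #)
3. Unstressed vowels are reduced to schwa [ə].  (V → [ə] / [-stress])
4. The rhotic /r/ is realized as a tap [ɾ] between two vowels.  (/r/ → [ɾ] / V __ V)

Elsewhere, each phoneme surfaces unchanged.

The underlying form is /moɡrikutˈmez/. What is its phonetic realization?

/m/ stays [m].
/o/ — between /m/ and /ɡ/, in an unstressed syllable — surfaces as [ə] (rule 3).
/ɡ/ (between /o/ and /r/) is unaffected → [ɡ].
/r/ (between /ɡ/ and /i/): rule 4 targets it, but not between two vowels → unchanged [r].
/i/ meets the environment for rule 3 (in an unstressed syllable) → [ə].
/k/ stays [k].
/u/ (between /k/ and /t/): in an unstressed syllable, so rule 3 applies → [ə].
/t/ (between /u/ and /m/) is in the target of rule 1 but the environment (between a vowel and a following unstressed vowel) is not met → [t].
/m/ (between /t/ and /e/): no rule targets it → [m].
/e/ (between /m/ and /z/) fails the environment for rule 3, so it stays [e].
/z/ — not in any rule's target class → [z].

[məɡrəkətˈmez]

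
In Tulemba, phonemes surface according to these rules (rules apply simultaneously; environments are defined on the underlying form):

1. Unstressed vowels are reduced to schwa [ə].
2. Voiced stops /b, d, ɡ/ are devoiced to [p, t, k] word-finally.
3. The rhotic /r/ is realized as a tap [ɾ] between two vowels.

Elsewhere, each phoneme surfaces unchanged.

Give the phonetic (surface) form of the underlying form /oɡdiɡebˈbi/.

Rule 1 applies to /o/ (word-initial: in an unstressed syllable) → [ə].
/ɡ/ (between /o/ and /d/) is in the target of rule 2 but the environment (word-finally) is not met → [ɡ].
/d/ — between /ɡ/ and /i/; rule 2 does not apply here → [d].
/i/ (between /d/ and /ɡ/) occurs in an unstressed syllable → [ə] by rule 1.
/ɡ/ (between /i/ and /e/): rule 2 targets it, but not word-finally → unchanged [ɡ].
Rule 1 applies to /e/ (between /ɡ/ and /b/: in an unstressed syllable) → [ə].
/b/ (between /e/ and /b/): rule 2 targets it, but not word-finally → unchanged [b].
/b/ — between /b/ and /i/; rule 2 does not apply here → [b].
/i/ (word-final): rule 1 targets it, but not in an unstressed syllable → unchanged [i].

[əɡdəɡəbˈbi]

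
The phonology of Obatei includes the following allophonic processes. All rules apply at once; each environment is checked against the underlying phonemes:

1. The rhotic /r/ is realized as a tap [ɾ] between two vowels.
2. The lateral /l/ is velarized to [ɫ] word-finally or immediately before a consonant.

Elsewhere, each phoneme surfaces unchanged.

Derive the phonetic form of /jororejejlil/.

[joɾoɾejejliɫ]

/r/ — between /o/ and /o/, between two vowels — surfaces as [ɾ] (rule 1).
/r/ meets the environment for rule 1 (between two vowels) → [ɾ].
/l/ (between /j/ and /i/) is in the target of rule 2 but the environment (word-finally or immediately before a consonant) is not met → [l].
Rule 2 applies to /l/ (word-final: word-finally or immediately before a consonant) → [ɫ].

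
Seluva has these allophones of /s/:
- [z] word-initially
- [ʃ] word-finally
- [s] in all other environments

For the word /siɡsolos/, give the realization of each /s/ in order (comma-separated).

[z], [s], [ʃ]

Occurrence 1 (position 1): word-initially → [z].
Occurrence 2 (position 4): no conditioning environment matches → elsewhere allophone [s].
Occurrence 3 (position 8): word-finally → [ʃ].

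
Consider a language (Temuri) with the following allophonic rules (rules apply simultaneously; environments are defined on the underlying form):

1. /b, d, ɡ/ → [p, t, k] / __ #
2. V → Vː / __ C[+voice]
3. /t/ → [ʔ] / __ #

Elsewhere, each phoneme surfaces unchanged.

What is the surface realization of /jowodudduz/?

[joːwoːduːdduːz]

/j/ (word-initial) is unaffected → [j].
/o/ — between /j/ and /w/, before a voiced consonant — surfaces as [oː] (rule 2).
/w/ (between /o/ and /o/) is unaffected → [w].
/o/ meets the environment for rule 2 (before a voiced consonant) → [oː].
/d/ (between /o/ and /u/) is in the target of rule 1 but the environment (word-finally) is not met → [d].
/u/ (between /d/ and /d/): before a voiced consonant, so rule 2 applies → [uː].
/d/ (between /u/ and /d/): rule 1 targets it, but not word-finally → unchanged [d].
/d/ (between /d/ and /u/) is in the target of rule 1 but the environment (word-finally) is not met → [d].
/u/ (between /d/ and /z/): before a voiced consonant, so rule 2 applies → [uː].
/z/ — not in any rule's target class → [z].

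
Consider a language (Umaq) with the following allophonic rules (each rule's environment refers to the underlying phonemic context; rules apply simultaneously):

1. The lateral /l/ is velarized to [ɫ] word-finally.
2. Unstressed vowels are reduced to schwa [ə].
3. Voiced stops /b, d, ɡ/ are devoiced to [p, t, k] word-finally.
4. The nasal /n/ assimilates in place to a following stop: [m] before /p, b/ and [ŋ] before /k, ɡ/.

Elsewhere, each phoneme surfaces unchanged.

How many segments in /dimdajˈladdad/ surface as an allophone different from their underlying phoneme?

Segments that undergo a rule: /i/ → [ə] (rule 2); /a/ → [ə] (rule 2); /a/ → [ə] (rule 2); /d/ → [t] (rule 3).
All other segments surface unchanged.

4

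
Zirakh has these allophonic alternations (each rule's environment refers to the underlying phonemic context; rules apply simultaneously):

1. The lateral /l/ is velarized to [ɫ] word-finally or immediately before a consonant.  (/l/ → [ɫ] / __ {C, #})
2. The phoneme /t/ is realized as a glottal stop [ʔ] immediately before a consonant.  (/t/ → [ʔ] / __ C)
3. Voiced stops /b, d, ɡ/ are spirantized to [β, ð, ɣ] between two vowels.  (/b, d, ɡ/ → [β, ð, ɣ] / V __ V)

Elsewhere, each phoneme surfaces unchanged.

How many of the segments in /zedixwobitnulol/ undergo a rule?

Segments that undergo a rule: /d/ → [ð] (rule 3); /b/ → [β] (rule 3); /t/ → [ʔ] (rule 2); /l/ → [ɫ] (rule 1).
All other segments surface unchanged.

4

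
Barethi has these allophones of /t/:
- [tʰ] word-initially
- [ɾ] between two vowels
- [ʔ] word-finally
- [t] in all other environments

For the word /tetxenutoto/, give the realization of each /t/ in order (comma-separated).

Occurrence 1 (position 1): word-initially → [tʰ].
Occurrence 2 (position 3): no conditioning environment matches → elsewhere allophone [t].
Occurrence 3 (position 8): between two vowels → [ɾ].
Occurrence 4 (position 10): between two vowels → [ɾ].

[tʰ], [t], [ɾ], [ɾ]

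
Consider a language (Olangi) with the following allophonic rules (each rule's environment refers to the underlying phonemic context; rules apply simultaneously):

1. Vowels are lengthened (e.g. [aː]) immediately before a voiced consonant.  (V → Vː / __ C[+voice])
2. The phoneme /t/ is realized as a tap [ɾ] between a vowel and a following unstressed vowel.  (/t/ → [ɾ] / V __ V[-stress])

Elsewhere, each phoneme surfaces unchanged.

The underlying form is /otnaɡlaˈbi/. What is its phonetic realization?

[otnaːɡlaːˈbi]

/o/ — word-initial; rule 1 does not apply here → [o].
/t/ (between /o/ and /n/) fails the environment for rule 2, so it stays [t].
/n/ (between /t/ and /a/) is unaffected → [n].
/a/ (between /n/ and /ɡ/): before a voiced consonant, so rule 1 applies → [aː].
/ɡ/ (between /a/ and /l/) is unaffected → [ɡ].
/l/ — not in any rule's target class → [l].
/a/ (between /l/ and /b/): before a voiced consonant, so rule 1 applies → [aː].
/b/ stays [b].
/i/ — word-final; rule 1 does not apply here → [i].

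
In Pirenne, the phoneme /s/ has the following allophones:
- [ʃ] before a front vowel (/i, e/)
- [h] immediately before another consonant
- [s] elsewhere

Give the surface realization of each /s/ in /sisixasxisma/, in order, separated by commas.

Occurrence 1 (position 1): before a front vowel (/i, e/) → [ʃ].
Occurrence 2 (position 3): before a front vowel (/i, e/) → [ʃ].
Occurrence 3 (position 7): immediately before another consonant → [h].
Occurrence 4 (position 10): immediately before another consonant → [h].

[ʃ], [ʃ], [h], [h]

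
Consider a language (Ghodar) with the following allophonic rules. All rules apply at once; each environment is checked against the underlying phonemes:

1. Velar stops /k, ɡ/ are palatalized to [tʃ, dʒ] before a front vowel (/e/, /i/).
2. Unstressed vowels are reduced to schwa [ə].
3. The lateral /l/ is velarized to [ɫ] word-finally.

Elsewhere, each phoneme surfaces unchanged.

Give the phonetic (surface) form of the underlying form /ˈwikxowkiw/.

[ˈwikxəwtʃəw]

/i/ (between /w/ and /k/) fails the environment for rule 2, so it stays [i].
/k/ (between /i/ and /x/): rule 1 targets it, but not before a front vowel → unchanged [k].
Rule 2 applies to /o/ (between /x/ and /w/: in an unstressed syllable) → [ə].
/k/ meets the environment for rule 1 (before a front vowel) → [tʃ].
/i/ (between /k/ and /w/) occurs in an unstressed syllable → [ə] by rule 2.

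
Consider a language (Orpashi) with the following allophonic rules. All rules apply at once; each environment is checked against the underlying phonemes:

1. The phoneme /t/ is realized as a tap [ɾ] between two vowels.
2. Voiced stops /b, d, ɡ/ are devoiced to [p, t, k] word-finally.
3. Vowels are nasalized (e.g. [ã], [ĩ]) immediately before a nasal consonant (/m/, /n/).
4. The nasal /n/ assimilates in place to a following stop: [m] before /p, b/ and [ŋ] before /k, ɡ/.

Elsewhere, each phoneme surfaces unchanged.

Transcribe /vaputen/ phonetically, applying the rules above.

[vapuɾẽn]

/v/ (word-initial): no rule targets it → [v].
/a/ (between /v/ and /p/): rule 3 targets it, but not before a nasal consonant → unchanged [a].
/p/ (between /a/ and /u/): no rule targets it → [p].
/u/ — between /p/ and /t/; rule 3 does not apply here → [u].
/t/ — between /u/ and /e/, between two vowels — surfaces as [ɾ] (rule 1).
/e/ (between /t/ and /n/): before a nasal consonant, so rule 3 applies → [ẽ].
/n/ — word-final; rule 4 does not apply here → [n].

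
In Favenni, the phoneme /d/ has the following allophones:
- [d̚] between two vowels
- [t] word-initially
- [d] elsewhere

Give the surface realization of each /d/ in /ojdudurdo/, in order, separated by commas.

Occurrence 1 (position 3): no conditioning environment matches → elsewhere allophone [d].
Occurrence 2 (position 5): between two vowels → [d̚].
Occurrence 3 (position 8): no conditioning environment matches → elsewhere allophone [d].

[d], [d̚], [d]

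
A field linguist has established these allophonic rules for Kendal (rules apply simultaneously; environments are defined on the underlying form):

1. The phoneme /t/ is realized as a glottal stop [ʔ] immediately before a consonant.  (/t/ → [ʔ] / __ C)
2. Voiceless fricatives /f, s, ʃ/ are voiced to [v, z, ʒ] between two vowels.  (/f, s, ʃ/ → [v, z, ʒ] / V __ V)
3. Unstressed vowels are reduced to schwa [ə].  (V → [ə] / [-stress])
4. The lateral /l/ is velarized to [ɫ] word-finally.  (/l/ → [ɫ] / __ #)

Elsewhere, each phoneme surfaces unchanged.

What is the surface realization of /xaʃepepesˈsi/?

/x/ — not in any rule's target class → [x].
/a/ — between /x/ and /ʃ/, in an unstressed syllable — surfaces as [ə] (rule 3).
/ʃ/ (between /a/ and /e/): between two vowels, so rule 2 applies → [ʒ].
/e/ — between /ʃ/ and /p/, in an unstressed syllable — surfaces as [ə] (rule 3).
/p/ stays [p].
/e/ (between /p/ and /p/) occurs in an unstressed syllable → [ə] by rule 3.
/p/ (between /e/ and /e/): no rule targets it → [p].
Rule 3 applies to /e/ (between /p/ and /s/: in an unstressed syllable) → [ə].
/s/ (between /e/ and /s/) fails the environment for rule 2, so it stays [s].
/s/ (between /s/ and /i/) fails the environment for rule 2, so it stays [s].
/i/ (word-final): rule 3 targets it, but not in an unstressed syllable → unchanged [i].

[xəʒəpəpəsˈsi]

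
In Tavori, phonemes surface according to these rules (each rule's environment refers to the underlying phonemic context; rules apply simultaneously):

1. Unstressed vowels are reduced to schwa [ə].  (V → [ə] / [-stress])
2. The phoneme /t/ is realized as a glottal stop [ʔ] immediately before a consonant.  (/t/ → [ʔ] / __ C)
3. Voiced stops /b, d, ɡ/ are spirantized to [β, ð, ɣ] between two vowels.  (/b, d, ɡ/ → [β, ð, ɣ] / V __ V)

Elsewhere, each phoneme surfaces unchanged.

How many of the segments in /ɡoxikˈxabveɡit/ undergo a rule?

Segments that undergo a rule: /o/ → [ə] (rule 1); /i/ → [ə] (rule 1); /e/ → [ə] (rule 1); /ɡ/ → [ɣ] (rule 3); /i/ → [ə] (rule 1).
All other segments surface unchanged.

5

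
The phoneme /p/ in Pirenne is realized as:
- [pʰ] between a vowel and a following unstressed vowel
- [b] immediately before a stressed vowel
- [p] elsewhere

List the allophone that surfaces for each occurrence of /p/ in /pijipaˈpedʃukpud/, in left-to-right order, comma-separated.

[p], [pʰ], [b], [p]

Occurrence 1 (position 1): no conditioning environment matches → elsewhere allophone [p].
Occurrence 2 (position 5): between a vowel and a following unstressed vowel → [pʰ].
Occurrence 3 (position 7): immediately before a stressed vowel → [b].
Occurrence 4 (position 13): no conditioning environment matches → elsewhere allophone [p].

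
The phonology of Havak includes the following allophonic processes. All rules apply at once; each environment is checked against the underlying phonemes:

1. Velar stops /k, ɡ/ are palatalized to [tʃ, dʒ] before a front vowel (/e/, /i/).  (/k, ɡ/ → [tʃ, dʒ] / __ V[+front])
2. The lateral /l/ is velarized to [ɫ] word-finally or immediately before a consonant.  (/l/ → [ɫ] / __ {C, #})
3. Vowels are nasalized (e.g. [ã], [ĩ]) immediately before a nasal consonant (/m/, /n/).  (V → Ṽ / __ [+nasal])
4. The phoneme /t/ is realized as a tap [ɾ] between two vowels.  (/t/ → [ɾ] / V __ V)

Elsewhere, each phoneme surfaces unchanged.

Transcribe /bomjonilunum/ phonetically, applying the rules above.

[bõmjõnilũnũm]

/b/ — not in any rule's target class → [b].
/o/ (between /b/ and /m/) occurs before a nasal consonant → [õ] by rule 3.
/m/ (between /o/ and /j/) is unaffected → [m].
/j/ (between /m/ and /o/) is unaffected → [j].
/o/ (between /j/ and /n/) occurs before a nasal consonant → [õ] by rule 3.
/n/ stays [n].
/i/ (between /n/ and /l/) is in the target of rule 3 but the environment (before a nasal consonant) is not met → [i].
/l/ (between /i/ and /u/): rule 2 targets it, but not word-finally or immediately before a consonant → unchanged [l].
/u/ (between /l/ and /n/) occurs before a nasal consonant → [ũ] by rule 3.
/n/ stays [n].
/u/ (between /n/ and /m/): before a nasal consonant, so rule 3 applies → [ũ].
/m/ stays [m].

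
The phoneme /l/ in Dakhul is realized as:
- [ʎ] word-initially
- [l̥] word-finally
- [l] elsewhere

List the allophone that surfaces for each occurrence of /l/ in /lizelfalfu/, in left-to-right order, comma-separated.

Occurrence 1 (position 1): word-initially → [ʎ].
Occurrence 2 (position 5): no conditioning environment matches → elsewhere allophone [l].
Occurrence 3 (position 8): no conditioning environment matches → elsewhere allophone [l].

[ʎ], [l], [l]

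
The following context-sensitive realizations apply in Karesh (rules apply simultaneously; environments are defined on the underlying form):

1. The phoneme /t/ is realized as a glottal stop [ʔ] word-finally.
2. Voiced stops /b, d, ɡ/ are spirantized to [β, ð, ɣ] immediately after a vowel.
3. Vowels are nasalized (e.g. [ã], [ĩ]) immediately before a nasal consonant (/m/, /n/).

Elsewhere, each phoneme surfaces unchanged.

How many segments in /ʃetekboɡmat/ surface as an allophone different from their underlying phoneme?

2

Segments that undergo a rule: /ɡ/ → [ɣ] (rule 2); /t/ → [ʔ] (rule 1).
All other segments surface unchanged.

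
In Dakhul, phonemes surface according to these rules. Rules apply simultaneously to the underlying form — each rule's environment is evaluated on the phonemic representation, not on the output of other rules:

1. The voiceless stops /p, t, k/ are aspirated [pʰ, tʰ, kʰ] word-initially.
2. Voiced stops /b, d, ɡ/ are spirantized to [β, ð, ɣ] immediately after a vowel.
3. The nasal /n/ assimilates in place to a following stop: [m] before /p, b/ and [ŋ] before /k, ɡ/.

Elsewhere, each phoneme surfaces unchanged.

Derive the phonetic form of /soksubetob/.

/s/ stays [s].
/o/ stays [o].
/k/ (between /o/ and /s/) is in the target of rule 1 but the environment (word-initially) is not met → [k].
/s/ — not in any rule's target class → [s].
/u/ (between /s/ and /b/) is unaffected → [u].
/b/ — between /u/ and /e/, immediately after a vowel — surfaces as [β] (rule 2).
/e/ — not in any rule's target class → [e].
/t/ (between /e/ and /o/): rule 1 targets it, but not word-initially → unchanged [t].
/o/ (between /t/ and /b/) is unaffected → [o].
/b/ (word-final) occurs immediately after a vowel → [β] by rule 2.

[soksuβetoβ]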